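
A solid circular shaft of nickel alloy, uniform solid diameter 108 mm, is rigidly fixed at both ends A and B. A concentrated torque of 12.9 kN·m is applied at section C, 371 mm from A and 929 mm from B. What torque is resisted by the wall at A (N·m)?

9220 N·m

With uniform GJ and both ends fixed, compatibility θ_AC = θ_CB gives T_A·a = T_B·b, together with T_A + T_B = T₀.
T_A = T₀·b/(a+b) = 12900·929/1300 = 9219 N·m; T_B = 3681 N·m.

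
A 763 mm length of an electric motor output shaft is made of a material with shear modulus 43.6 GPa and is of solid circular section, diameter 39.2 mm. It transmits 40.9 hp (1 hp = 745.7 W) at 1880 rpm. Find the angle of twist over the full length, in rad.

0.0117 rad

ω = 2π·1880/60 = 196.9 rad/s, so T = P/ω = 40.9×745.7 / 196.9 = 154.9 N·m.
J = πd⁴/32 = π(0.0392)⁴/32 = 2.318×10^-7 m⁴.
θ = T·L/(G·J) = 154.9 × 0.763 / (43.6×10⁹ × 2.318×10^-7) = 0.01169 rad.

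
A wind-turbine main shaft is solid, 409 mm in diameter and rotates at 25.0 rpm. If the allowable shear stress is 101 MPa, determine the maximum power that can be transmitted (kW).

3550 kW

J = πd⁴/32 = π(0.409)⁴/32 = 2.747×10^-3 m⁴.
T_max = τ_allow·J/r = 1.01×10^8 × 2.747×10^-3 / 0.204 = 1.357e6 N·m.
ω = 2π·25.0/60 = 2.618 rad/s, so P_max = T_max·ω = 3.552×10^6 W.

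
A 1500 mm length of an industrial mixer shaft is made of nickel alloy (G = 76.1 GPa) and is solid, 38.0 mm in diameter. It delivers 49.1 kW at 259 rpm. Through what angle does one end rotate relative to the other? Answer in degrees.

9.99°

ω = 2π·259/60 = 27.12 rad/s, so T = P/ω = 49.1×10³ / 27.12 = 1810 N·m.
J = πd⁴/32 = π(0.0380)⁴/32 = 2.047×10^-7 m⁴.
θ = T·L/(G·J) = 1810 × 1.50 / (76.1×10⁹ × 2.047×10^-7) = 0.1743 rad.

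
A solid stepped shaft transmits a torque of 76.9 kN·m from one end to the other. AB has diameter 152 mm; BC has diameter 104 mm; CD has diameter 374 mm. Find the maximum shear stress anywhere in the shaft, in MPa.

348 MPa

Under the same torque, τ_max = 16T/(πd³) is largest where d is smallest — segment BC (d = 104 mm).
τ_max = 16·76900/(π·(0.104)³) = 3.482×10^8 Pa.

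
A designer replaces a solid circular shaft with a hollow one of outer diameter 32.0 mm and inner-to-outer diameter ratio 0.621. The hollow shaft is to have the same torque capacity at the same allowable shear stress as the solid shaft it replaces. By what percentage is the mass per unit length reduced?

31.6 %

Equal τ_max and T ⇒ the solid shaft needs d_s³ = d_o³(1−k⁴), so d_s = 32.0·(1−0.621⁴)^(1/3) = 30.33 mm.
Area ratio A_h/A_s = d_o²(1−k²)/d_s² = (1−k²)/(1−k⁴)^(2/3) = 0.6840.
Mass saving = 1 − 0.6840 = 31.6 %.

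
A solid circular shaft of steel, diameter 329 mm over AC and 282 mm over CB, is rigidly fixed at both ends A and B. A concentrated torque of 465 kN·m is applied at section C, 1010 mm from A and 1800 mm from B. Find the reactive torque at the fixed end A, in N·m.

Compatibility: T_A·a/J_AC = T_B·b/J_CB with T_A + T_B = T₀.
J_AC = 1.15×10^-3 m⁴, J_CB = 6.21×10^-4 m⁴, so T_A = T₀·(J_AC/a)/((J_AC/a)+(J_CB/b)) = 356900 N·m, T_B = 108100 N·m.

357000 N·m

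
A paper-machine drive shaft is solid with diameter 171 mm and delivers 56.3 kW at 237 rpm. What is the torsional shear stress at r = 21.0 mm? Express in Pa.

ω = 2π·237/60 = 24.82 rad/s, so T = P/ω = 56.3×10³ / 24.82 = 2268 N·m.
J = πd⁴/32 = π(0.171)⁴/32 = 8.394×10^-5 m⁴.
Shear stress varies linearly with radius: τ = T·r/J = 2268 × 0.0210 / 8.394×10^-5 = 5.675×10^5 Pa.

568000 Pa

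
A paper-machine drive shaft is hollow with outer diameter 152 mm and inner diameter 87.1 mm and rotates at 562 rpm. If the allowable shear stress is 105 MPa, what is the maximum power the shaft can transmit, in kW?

3800 kW

J = π(d_o⁴ − d_i⁴)/32 = π(0.152⁴ − 0.0871⁴)/32 = 4.675×10^-5 m⁴.
T_max = τ_allow·J/r = 1.05×10^8 × 4.675×10^-5 / 0.0760 = 64600 N·m.
ω = 2π·562/60 = 58.85 rad/s, so P_max = T_max·ω = 3.802×10^6 W.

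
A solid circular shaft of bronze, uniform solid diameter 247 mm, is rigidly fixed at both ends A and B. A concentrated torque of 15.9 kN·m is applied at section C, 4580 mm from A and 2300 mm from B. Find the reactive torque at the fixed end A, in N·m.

With uniform GJ and both ends fixed, compatibility θ_AC = θ_CB gives T_A·a = T_B·b, together with T_A + T_B = T₀.
T_A = T₀·b/(a+b) = 15900·2300/6880 = 5315 N·m; T_B = 10580 N·m.

5320 N·m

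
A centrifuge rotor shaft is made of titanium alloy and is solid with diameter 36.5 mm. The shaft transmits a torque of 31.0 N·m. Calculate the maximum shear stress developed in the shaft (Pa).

J = πd⁴/32 = π(0.0365)⁴/32 = 1.742×10^-7 m⁴.
τ_max = T·r/J = 31.00 × 0.0182 / 1.742×10^-7 = 3.247×10^6 Pa.

3.25e6 Pa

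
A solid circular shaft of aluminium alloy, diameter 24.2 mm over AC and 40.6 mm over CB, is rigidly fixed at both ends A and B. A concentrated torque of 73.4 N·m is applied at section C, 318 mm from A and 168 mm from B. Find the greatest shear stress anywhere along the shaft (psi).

Compatibility: T_A·a/J_AC = T_B·b/J_CB with T_A + T_B = T₀.
J_AC = 3.37×10^-8 m⁴, J_CB = 2.67×10^-7 m⁴, so T_A = T₀·(J_AC/a)/((J_AC/a)+(J_CB/b)) = 4.589 N·m, T_B = 68.81 N·m.
τ in each portion: τ_AC = 1.65×10^6 Pa, τ_CB = 5.24×10^6 Pa; maximum is in CB.
τ_max = T_CB·r/J = 68.81·0.0203/2.67×10^-7 = 5.237×10^6 Pa.

760 psi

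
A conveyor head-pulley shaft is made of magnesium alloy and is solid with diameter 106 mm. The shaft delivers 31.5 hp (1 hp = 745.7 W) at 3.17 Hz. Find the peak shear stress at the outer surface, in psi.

ω = 2π·3.17 = 19.92 rad/s, so T = P/ω = 31.5×745.7 / 19.92 = 1179 N·m.
J = πd⁴/32 = π(0.106)⁴/32 = 1.239×10^-5 m⁴.
τ_max = T·r/J = 1179 × 0.0530 / 1.239×10^-5 = 5.043×10^6 Pa.

731 psi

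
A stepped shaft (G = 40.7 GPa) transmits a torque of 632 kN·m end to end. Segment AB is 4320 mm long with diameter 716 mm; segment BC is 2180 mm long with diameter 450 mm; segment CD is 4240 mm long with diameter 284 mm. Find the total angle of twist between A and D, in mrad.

J_AB = π(0.716)⁴/32 = 0.0258 m⁴; J_BC = π(0.450)⁴/32 = 4.03×10^-3 m⁴; J_CD = π(0.284)⁴/32 = 6.39×10^-4 m⁴.
θ = (T/G)·Σ L_i/J_i = (632000/40.7×10⁹)·(4.32/0.0258 + 2.18/4.03×10^-3 + 4.24/6.39×10^-4) = 0.1141 rad.

114 mrad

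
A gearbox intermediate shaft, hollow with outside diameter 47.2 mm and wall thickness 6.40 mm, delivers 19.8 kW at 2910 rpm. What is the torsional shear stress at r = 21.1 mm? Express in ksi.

0.568 ksi

ω = 2π·2910/60 = 304.7 rad/s, so T = P/ω = 19.8×10³ / 304.7 = 64.97 N·m.
J = π(d_o⁴ − d_i⁴)/32 = π(0.0472⁴ − 0.0344⁴)/32 = 3.498×10^-7 m⁴.
Shear stress varies linearly with radius: τ = T·r/J = 64.97 × 0.0211 / 3.498×10^-7 = 3.919×10^6 Pa.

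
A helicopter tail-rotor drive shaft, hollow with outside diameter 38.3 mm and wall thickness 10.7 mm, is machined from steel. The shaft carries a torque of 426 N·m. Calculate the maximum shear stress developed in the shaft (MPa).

J = π(d_o⁴ − d_i⁴)/32 = π(0.0383⁴ − 0.0169⁴)/32 = 2.032×10^-7 m⁴.
τ_max = T·r/J = 426.0 × 0.0191 / 2.032×10^-7 = 4.014×10^7 Pa.

40.1 MPa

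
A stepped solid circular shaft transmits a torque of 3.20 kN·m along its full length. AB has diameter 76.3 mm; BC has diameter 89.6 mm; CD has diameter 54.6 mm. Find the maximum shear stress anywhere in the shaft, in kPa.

Under the same torque, τ_max = 16T/(πd³) is largest where d is smallest — segment CD (d = 54.6 mm).
τ_max = 16·3200/(π·(0.0546)³) = 1.001×10^8 Pa.

100000 kPa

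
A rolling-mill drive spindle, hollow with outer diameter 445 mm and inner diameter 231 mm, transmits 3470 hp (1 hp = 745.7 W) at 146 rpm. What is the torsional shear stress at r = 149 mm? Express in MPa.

7.06 MPa

ω = 2π·146/60 = 15.29 rad/s, so T = P/ω = 3470×745.7 / 15.29 = 169200 N·m.
J = π(d_o⁴ − d_i⁴)/32 = π(0.445⁴ − 0.231⁴)/32 = 3.570×10^-3 m⁴.
Shear stress varies linearly with radius: τ = T·r/J = 169200 × 0.149 / 3.570×10^-3 = 7.063×10^6 Pa.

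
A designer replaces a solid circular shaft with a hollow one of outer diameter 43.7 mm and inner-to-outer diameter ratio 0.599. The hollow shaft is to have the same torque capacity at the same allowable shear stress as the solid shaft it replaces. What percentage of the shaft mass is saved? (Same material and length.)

29.7 %

Equal τ_max and T ⇒ the solid shaft needs d_s³ = d_o³(1−k⁴), so d_s = 43.7·(1−0.599⁴)^(1/3) = 41.74 mm.
Area ratio A_h/A_s = d_o²(1−k²)/d_s² = (1−k²)/(1−k⁴)^(2/3) = 0.7029.
Mass saving = 1 − 0.7029 = 29.7 %.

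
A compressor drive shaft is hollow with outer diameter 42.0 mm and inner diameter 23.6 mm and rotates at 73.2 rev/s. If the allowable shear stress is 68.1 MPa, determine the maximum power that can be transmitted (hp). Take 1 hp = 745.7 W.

550 hp

J = π(d_o⁴ − d_i⁴)/32 = π(0.0420⁴ − 0.0236⁴)/32 = 2.750×10^-7 m⁴.
T_max = τ_allow·J/r = 6.81×10^7 × 2.750×10^-7 / 0.0210 = 891.9 N·m.
ω = 2π·73.2 = 459.9 rad/s, so P_max = T_max·ω = 4.102×10^5 W.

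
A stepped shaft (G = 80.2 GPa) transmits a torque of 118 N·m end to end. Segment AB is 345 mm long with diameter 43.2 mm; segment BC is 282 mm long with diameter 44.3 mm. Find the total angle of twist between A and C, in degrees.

0.148°

J_AB = π(0.0432)⁴/32 = 3.42×10^-7 m⁴; J_BC = π(0.0443)⁴/32 = 3.78×10^-7 m⁴.
θ = (T/G)·Σ L_i/J_i = (118.0/80.2×10⁹)·(0.345/3.42×10^-7 + 0.282/3.78×10^-7) = 2.582×10^-3 rad.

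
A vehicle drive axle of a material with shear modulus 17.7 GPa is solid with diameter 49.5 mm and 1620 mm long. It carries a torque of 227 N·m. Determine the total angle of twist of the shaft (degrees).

J = πd⁴/32 = π(0.0495)⁴/32 = 5.894×10^-7 m⁴.
θ = T·L/(G·J) = 227.0 × 1.62 / (17.7×10⁹ × 5.894×10^-7) = 0.03525 rad.

2.02°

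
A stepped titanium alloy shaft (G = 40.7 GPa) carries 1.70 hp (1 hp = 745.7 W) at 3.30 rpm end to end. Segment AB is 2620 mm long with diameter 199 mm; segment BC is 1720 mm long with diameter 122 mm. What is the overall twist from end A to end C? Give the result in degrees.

0.496°

ω = 2π·3.30/60 = 0.3456 rad/s, so T = P/ω = 1.70×745.7 / 0.3456 = 3668 N·m.
J_AB = π(0.199)⁴/32 = 1.54×10^-4 m⁴; J_BC = π(0.122)⁴/32 = 2.17×10^-5 m⁴.
θ = (T/G)·Σ L_i/J_i = (3668/40.7×10⁹)·(2.62/1.54×10^-4 + 1.72/2.17×10^-5) = 8.662×10^-3 rad.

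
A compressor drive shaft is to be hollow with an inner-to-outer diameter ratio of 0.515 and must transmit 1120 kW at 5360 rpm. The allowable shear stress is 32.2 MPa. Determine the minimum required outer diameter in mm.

ω = 2π·5360/60 = 561.3 rad/s, so T = P/ω = 1120×10³ / 561.3 = 1995 N·m.
For a hollow shaft with d_i/d_o = 0.515: τ_max = 16T/(π d_o³ (1−k⁴)), so d_o = [16T/(π τ_allow (1−k⁴))]^(1/3) = [16·1995/(π·3.22×10^7·0.9297)]^(1/3) = 0.06976 m.

69.8 mm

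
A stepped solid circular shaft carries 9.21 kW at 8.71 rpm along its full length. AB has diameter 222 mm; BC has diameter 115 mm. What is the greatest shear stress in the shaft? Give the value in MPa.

ω = 2π·8.71/60 = 0.9121 rad/s, so T = P/ω = 9.21×10³ / 0.9121 = 10100 N·m.
Under the same torque, τ_max = 16T/(πd³) is largest where d is smallest — segment BC (d = 115 mm).
τ_max = 16·10100/(π·(0.115)³) = 3.381×10^7 Pa.

33.8 MPa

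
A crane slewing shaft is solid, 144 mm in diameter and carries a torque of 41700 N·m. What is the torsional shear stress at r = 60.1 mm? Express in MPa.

59.4 MPa

J = πd⁴/32 = π(0.144)⁴/32 = 4.221×10^-5 m⁴.
Shear stress varies linearly with radius: τ = T·r/J = 41700 × 0.0601 / 4.221×10^-5 = 5.937×10^7 Pa.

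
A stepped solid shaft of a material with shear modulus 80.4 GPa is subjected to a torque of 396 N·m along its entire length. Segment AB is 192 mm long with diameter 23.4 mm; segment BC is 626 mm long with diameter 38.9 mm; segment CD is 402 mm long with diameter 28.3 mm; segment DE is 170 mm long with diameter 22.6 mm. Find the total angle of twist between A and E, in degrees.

J_AB = π(0.0234)⁴/32 = 2.94×10^-8 m⁴; J_BC = π(0.0389)⁴/32 = 2.25×10^-7 m⁴; J_CD = π(0.0283)⁴/32 = 6.30×10^-8 m⁴; J_DE = π(0.0226)⁴/32 = 2.56×10^-8 m⁴.
θ = (T/G)·Σ L_i/J_i = (396.0/80.4×10⁹)·(0.192/2.94×10^-8 + 0.626/2.25×10^-7 + 0.402/6.30×10^-8 + 0.170/2.56×10^-8) = 0.1100 rad.

6.30°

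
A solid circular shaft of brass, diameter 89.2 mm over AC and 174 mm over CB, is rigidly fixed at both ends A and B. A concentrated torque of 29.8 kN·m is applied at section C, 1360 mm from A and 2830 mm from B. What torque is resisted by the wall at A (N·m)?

3740 N·m

Compatibility: T_A·a/J_AC = T_B·b/J_CB with T_A + T_B = T₀.
J_AC = 6.22×10^-6 m⁴, J_CB = 9.00×10^-5 m⁴, so T_A = T₀·(J_AC/a)/((J_AC/a)+(J_CB/b)) = 3745 N·m, T_B = 26060 N·m.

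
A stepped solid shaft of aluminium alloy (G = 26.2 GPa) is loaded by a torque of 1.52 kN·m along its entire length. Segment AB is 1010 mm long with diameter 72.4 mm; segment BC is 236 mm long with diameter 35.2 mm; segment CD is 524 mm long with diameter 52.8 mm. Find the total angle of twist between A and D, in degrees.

J_AB = π(0.0724)⁴/32 = 2.70×10^-6 m⁴; J_BC = π(0.0352)⁴/32 = 1.51×10^-7 m⁴; J_CD = π(0.0528)⁴/32 = 7.63×10^-7 m⁴.
θ = (T/G)·Σ L_i/J_i = (1520/26.2×10⁹)·(1.01/2.70×10^-6 + 0.236/1.51×10^-7 + 0.524/7.63×10^-7) = 0.1524 rad.

8.73°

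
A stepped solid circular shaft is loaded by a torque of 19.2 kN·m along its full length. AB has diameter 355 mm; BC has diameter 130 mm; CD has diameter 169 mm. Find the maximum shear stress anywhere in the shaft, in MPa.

Under the same torque, τ_max = 16T/(πd³) is largest where d is smallest — segment BC (d = 130 mm).
τ_max = 16·19200/(π·(0.130)³) = 4.451×10^7 Pa.

44.5 MPa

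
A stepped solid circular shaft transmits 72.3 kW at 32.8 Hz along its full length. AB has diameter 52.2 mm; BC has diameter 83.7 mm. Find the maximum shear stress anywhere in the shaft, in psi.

ω = 2π·32.8 = 206.1 rad/s, so T = P/ω = 72.3×10³ / 206.1 = 350.8 N·m.
Under the same torque, τ_max = 16T/(πd³) is largest where d is smallest — segment AB (d = 52.2 mm).
τ_max = 16·350.8/(π·(0.0522)³) = 1.256×10^7 Pa.

1820 psi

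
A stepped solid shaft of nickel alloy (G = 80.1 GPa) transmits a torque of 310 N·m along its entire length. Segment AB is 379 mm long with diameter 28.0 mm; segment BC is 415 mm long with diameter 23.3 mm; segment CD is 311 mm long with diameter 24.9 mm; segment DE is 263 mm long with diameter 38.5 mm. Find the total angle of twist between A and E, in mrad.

J_AB = π(0.0280)⁴/32 = 6.03×10^-8 m⁴; J_BC = π(0.0233)⁴/32 = 2.89×10^-8 m⁴; J_CD = π(0.0249)⁴/32 = 3.77×10^-8 m⁴; J_DE = π(0.0385)⁴/32 = 2.16×10^-7 m⁴.
θ = (T/G)·Σ L_i/J_i = (310.0/80.1×10⁹)·(0.379/6.03×10^-8 + 0.415/2.89×10^-8 + 0.311/3.77×10^-8 + 0.263/2.16×10^-7) = 0.1164 rad.

116 mrad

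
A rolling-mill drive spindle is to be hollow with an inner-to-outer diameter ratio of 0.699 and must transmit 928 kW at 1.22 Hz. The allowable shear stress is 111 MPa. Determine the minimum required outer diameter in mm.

194 mm

ω = 2π·1.22 = 7.665 rad/s, so T = P/ω = 928×10³ / 7.665 = 121100 N·m.
For a hollow shaft with d_i/d_o = 0.699: τ_max = 16T/(π d_o³ (1−k⁴)), so d_o = [16T/(π τ_allow (1−k⁴))]^(1/3) = [16·121100/(π·1.11×10^8·0.7613)]^(1/3) = 0.1940 m.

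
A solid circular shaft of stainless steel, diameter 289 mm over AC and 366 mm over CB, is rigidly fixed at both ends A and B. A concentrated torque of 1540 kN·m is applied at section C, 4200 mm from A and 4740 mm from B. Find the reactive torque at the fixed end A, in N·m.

Compatibility: T_A·a/J_AC = T_B·b/J_CB with T_A + T_B = T₀.
J_AC = 6.85×10^-4 m⁴, J_CB = 1.76×10^-3 m⁴, so T_A = T₀·(J_AC/a)/((J_AC/a)+(J_CB/b)) = 469600 N·m, T_B = 1.070e6 N·m.

470000 N·m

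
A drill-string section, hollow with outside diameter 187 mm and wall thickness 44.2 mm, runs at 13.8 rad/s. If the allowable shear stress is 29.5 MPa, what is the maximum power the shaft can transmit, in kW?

J = π(d_o⁴ − d_i⁴)/32 = π(0.187⁴ − 0.0986⁴)/32 = 1.108×10^-4 m⁴.
T_max = τ_allow·J/r = 2.95×10^7 × 1.108×10^-4 / 0.0935 = 34950 N·m.
ω = 13.8 rad/s, so P_max = T_max·ω = 4.823×10^5 W.

482 kW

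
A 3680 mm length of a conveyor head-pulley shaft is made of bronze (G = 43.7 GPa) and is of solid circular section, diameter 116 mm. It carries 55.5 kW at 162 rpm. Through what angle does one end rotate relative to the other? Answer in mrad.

ω = 2π·162/60 = 16.96 rad/s, so T = P/ω = 55.5×10³ / 16.96 = 3272 N·m.
J = πd⁴/32 = π(0.116)⁴/32 = 1.778×10^-5 m⁴.
θ = T·L/(G·J) = 3272 × 3.68 / (43.7×10⁹ × 1.778×10^-5) = 0.01550 rad.

15.5 mrad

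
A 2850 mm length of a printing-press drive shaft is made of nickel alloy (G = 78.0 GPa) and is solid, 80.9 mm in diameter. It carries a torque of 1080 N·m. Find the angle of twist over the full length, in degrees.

J = πd⁴/32 = π(0.0809)⁴/32 = 4.205×10^-6 m⁴.
θ = T·L/(G·J) = 1080 × 2.85 / (78.0×10⁹ × 4.205×10^-6) = 9.384×10^-3 rad.

0.538°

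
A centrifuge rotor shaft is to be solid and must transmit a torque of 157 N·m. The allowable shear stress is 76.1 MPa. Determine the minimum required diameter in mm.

21.9 mm

For a solid shaft τ_max = 16T/(πd³), so d = (16T/(π τ_allow))^(1/3) = (16·157.0/(π·7.61×10^7))^(1/3) = 0.02190 m.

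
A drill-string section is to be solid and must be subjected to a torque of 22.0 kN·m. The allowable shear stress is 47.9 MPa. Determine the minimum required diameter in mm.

133 mm

For a solid shaft τ_max = 16T/(πd³), so d = (16T/(π τ_allow))^(1/3) = (16·22000/(π·4.79×10^7))^(1/3) = 0.1327 m.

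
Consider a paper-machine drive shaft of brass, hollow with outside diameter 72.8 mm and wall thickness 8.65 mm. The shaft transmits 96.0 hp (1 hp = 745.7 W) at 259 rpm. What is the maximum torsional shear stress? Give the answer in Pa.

ω = 2π·259/60 = 27.12 rad/s, so T = P/ω = 96.0×745.7 / 27.12 = 2639 N·m.
J = π(d_o⁴ − d_i⁴)/32 = π(0.0728⁴ − 0.0555⁴)/32 = 1.826×10^-6 m⁴.
τ_max = T·r/J = 2639 × 0.0364 / 1.826×10^-6 = 5.261×10^7 Pa.

5.26e7 Pa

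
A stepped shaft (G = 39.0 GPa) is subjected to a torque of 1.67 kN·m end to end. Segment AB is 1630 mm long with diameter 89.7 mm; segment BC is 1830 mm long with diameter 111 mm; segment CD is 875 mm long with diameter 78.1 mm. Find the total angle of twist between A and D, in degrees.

1.52°

J_AB = π(0.0897)⁴/32 = 6.36×10^-6 m⁴; J_BC = π(0.111)⁴/32 = 1.49×10^-5 m⁴; J_CD = π(0.0781)⁴/32 = 3.65×10^-6 m⁴.
θ = (T/G)·Σ L_i/J_i = (1670/39.0×10⁹)·(1.63/6.36×10^-6 + 1.83/1.49×10^-5 + 0.875/3.65×10^-6) = 0.02650 rad.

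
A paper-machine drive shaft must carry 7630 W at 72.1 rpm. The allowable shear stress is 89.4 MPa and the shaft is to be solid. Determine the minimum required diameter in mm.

38.6 mm

ω = 2π·72.1/60 = 7.550 rad/s, so T = P/ω = 7630 / 7.550 = 1011 N·m.
For a solid shaft τ_max = 16T/(πd³), so d = (16T/(π τ_allow))^(1/3) = (16·1011/(π·8.94×10^7))^(1/3) = 0.03861 m.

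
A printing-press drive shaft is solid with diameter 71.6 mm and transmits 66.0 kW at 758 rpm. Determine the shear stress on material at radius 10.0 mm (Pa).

ω = 2π·758/60 = 79.38 rad/s, so T = P/ω = 66.0×10³ / 79.38 = 831.5 N·m.
J = πd⁴/32 = π(0.0716)⁴/32 = 2.580×10^-6 m⁴.
Shear stress varies linearly with radius: τ = T·r/J = 831.5 × 0.0100 / 2.580×10^-6 = 3.223×10^6 Pa.

3.22e6 Pa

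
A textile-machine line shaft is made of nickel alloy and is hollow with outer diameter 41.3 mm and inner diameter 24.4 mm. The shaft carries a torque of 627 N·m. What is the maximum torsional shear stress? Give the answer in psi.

J = π(d_o⁴ − d_i⁴)/32 = π(0.0413⁴ − 0.0244⁴)/32 = 2.508×10^-7 m⁴.
τ_max = T·r/J = 627.0 × 0.0206 / 2.508×10^-7 = 5.162×10^7 Pa.

7490 psi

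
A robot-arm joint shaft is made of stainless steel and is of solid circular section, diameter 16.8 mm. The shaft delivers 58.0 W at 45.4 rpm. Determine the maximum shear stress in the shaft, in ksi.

ω = 2π·45.4/60 = 4.754 rad/s, so T = P/ω = 58.0 / 4.754 = 12.20 N·m.
J = πd⁴/32 = π(0.0168)⁴/32 = 7.821×10^-9 m⁴.
τ_max = T·r/J = 12.20 × 0.00840 / 7.821×10^-9 = 1.310×10^7 Pa.

1.90 ksi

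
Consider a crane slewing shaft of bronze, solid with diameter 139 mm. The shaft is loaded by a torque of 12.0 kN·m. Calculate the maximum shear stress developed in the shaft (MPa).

22.8 MPa

J = πd⁴/32 = π(0.139)⁴/32 = 3.665×10^-5 m⁴.
τ_max = T·r/J = 12000 × 0.0695 / 3.665×10^-5 = 2.276×10^7 Pa.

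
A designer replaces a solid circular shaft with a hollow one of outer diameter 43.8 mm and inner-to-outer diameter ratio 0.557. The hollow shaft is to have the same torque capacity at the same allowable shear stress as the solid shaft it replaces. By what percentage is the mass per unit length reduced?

26.2 %

Equal τ_max and T ⇒ the solid shaft needs d_s³ = d_o³(1−k⁴), so d_s = 43.8·(1−0.557⁴)^(1/3) = 42.35 mm.
Area ratio A_h/A_s = d_o²(1−k²)/d_s² = (1−k²)/(1−k⁴)^(2/3) = 0.7379.
Mass saving = 1 − 0.7379 = 26.2 %.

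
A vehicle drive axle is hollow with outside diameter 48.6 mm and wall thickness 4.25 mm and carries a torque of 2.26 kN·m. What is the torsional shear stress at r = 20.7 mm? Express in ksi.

J = π(d_o⁴ − d_i⁴)/32 = π(0.0486⁴ − 0.0401⁴)/32 = 2.939×10^-7 m⁴.
Shear stress varies linearly with radius: τ = T·r/J = 2260 × 0.0207 / 2.939×10^-7 = 1.592×10^8 Pa.

23.1 ksi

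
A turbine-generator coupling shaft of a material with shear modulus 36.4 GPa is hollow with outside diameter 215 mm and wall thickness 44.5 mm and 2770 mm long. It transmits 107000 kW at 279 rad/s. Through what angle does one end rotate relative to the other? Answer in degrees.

ω = 279 rad/s, so T = P/ω = 107000×10³ / 279.0 = 383500 N·m.
J = π(d_o⁴ − d_i⁴)/32 = π(0.215⁴ − 0.126⁴)/32 = 1.850×10^-4 m⁴.
θ = T·L/(G·J) = 383500 × 2.77 / (36.4×10⁹ × 1.850×10^-4) = 0.1577 rad.

9.04°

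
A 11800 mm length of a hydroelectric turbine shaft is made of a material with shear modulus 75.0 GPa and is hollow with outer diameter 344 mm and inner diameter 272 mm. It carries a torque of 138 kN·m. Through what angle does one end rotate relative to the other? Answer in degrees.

J = π(d_o⁴ − d_i⁴)/32 = π(0.344⁴ − 0.272⁴)/32 = 8.374×10^-4 m⁴.
θ = T·L/(G·J) = 138000 × 11.8 / (75.0×10⁹ × 8.374×10^-4) = 0.02593 rad.

1.49°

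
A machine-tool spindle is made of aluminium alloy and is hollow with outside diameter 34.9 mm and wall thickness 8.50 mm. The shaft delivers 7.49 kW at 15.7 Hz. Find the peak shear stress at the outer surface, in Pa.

ω = 2π·15.7 = 98.65 rad/s, so T = P/ω = 7.49×10³ / 98.65 = 75.93 N·m.
J = π(d_o⁴ − d_i⁴)/32 = π(0.0349⁴ − 0.0179⁴)/32 = 1.356×10^-7 m⁴.
τ_max = T·r/J = 75.93 × 0.0175 / 1.356×10^-7 = 9.773×10^6 Pa.

9.77e6 Pa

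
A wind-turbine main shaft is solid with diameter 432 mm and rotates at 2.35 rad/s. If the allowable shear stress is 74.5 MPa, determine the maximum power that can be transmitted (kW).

2770 kW

J = πd⁴/32 = π(0.432)⁴/32 = 3.419×10^-3 m⁴.
T_max = τ_allow·J/r = 7.45×10^7 × 3.419×10^-3 / 0.216 = 1.179e6 N·m.
ω = 2.35 rad/s, so P_max = T_max·ω = 2.771×10^6 W.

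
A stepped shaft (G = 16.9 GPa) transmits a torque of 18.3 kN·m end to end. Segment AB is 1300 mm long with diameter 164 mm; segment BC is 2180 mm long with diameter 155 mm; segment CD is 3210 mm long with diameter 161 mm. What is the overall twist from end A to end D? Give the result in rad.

0.114 rad

J_AB = π(0.164)⁴/32 = 7.10×10^-5 m⁴; J_BC = π(0.155)⁴/32 = 5.67×10^-5 m⁴; J_CD = π(0.161)⁴/32 = 6.60×10^-5 m⁴.
θ = (T/G)·Σ L_i/J_i = (18300/16.9×10⁹)·(1.30/7.10×10^-5 + 2.18/5.67×10^-5 + 3.21/6.60×10^-5) = 0.1142 rad.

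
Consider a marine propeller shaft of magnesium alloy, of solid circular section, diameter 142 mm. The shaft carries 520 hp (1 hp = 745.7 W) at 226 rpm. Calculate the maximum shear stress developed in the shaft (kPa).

ω = 2π·226/60 = 23.67 rad/s, so T = P/ω = 520×745.7 / 23.67 = 16380 N·m.
J = πd⁴/32 = π(0.142)⁴/32 = 3.992×10^-5 m⁴.
τ_max = T·r/J = 16380 × 0.0710 / 3.992×10^-5 = 2.914×10^7 Pa.

29100 kPa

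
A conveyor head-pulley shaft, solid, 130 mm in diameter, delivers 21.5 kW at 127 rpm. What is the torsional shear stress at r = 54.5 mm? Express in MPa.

3.14 MPa

ω = 2π·127/60 = 13.30 rad/s, so T = P/ω = 21.5×10³ / 13.30 = 1617 N·m.
J = πd⁴/32 = π(0.130)⁴/32 = 2.804×10^-5 m⁴.
Shear stress varies linearly with radius: τ = T·r/J = 1617 × 0.0545 / 2.804×10^-5 = 3.142×10^6 Pa.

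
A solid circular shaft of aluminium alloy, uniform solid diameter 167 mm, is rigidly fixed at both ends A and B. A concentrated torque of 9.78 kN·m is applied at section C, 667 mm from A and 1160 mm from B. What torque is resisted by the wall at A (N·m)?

6210 N·m

With uniform GJ and both ends fixed, compatibility θ_AC = θ_CB gives T_A·a = T_B·b, together with T_A + T_B = T₀.
T_A = T₀·b/(a+b) = 9780·1160/1827 = 6210 N·m; T_B = 3570 N·m.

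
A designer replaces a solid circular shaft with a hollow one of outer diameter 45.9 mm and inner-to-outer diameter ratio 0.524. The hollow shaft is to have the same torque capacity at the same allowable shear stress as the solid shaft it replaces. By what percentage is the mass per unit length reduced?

Equal τ_max and T ⇒ the solid shaft needs d_s³ = d_o³(1−k⁴), so d_s = 45.9·(1−0.524⁴)^(1/3) = 44.72 mm.
Area ratio A_h/A_s = d_o²(1−k²)/d_s² = (1−k²)/(1−k⁴)^(2/3) = 0.7643.
Mass saving = 1 − 0.7643 = 23.6 %.

23.6 %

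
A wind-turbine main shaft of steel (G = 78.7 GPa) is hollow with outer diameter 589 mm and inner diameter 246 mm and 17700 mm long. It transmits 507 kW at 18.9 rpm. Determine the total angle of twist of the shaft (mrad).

5.03 mrad

ω = 2π·18.9/60 = 1.979 rad/s, so T = P/ω = 507×10³ / 1.979 = 256200 N·m.
J = π(d_o⁴ − d_i⁴)/32 = π(0.589⁴ − 0.246⁴)/32 = 0.01146 m⁴.
θ = T·L/(G·J) = 256200 × 17.7 / (78.7×10⁹ × 0.01146) = 5.029×10^-3 rad.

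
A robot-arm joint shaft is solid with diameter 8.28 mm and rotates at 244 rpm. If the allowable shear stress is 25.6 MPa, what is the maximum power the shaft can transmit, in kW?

J = πd⁴/32 = π(0.00828)⁴/32 = 4.614×10^-10 m⁴.
T_max = τ_allow·J/r = 2.56×10^7 × 4.614×10^-10 / 0.00414 = 2.853 N·m.
ω = 2π·244/60 = 25.55 rad/s, so P_max = T_max·ω = 72.91 W.

0.0729 kW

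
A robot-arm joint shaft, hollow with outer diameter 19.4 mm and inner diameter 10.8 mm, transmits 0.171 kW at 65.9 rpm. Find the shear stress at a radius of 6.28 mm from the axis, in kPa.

ω = 2π·65.9/60 = 6.901 rad/s, so T = P/ω = 0.171×10³ / 6.901 = 24.78 N·m.
J = π(d_o⁴ − d_i⁴)/32 = π(0.0194⁴ − 0.0108⁴)/32 = 1.257×10^-8 m⁴.
Shear stress varies linearly with radius: τ = T·r/J = 24.78 × 0.00628 / 1.257×10^-8 = 1.238×10^7 Pa.

12400 kPa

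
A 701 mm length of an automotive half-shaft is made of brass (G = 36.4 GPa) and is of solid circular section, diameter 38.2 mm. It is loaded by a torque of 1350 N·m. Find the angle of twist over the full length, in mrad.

124 mrad

J = πd⁴/32 = π(0.0382)⁴/32 = 2.091×10^-7 m⁴.
θ = T·L/(G·J) = 1350 × 0.701 / (36.4×10⁹ × 2.091×10^-7) = 0.1244 rad.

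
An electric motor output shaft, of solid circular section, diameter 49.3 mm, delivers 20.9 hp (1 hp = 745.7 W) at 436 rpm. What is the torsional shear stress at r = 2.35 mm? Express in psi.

201 psi

ω = 2π·436/60 = 45.66 rad/s, so T = P/ω = 20.9×745.7 / 45.66 = 341.3 N·m.
J = πd⁴/32 = π(0.0493)⁴/32 = 5.799×10^-7 m⁴.
Shear stress varies linearly with radius: τ = T·r/J = 341.3 × 0.00235 / 5.799×10^-7 = 1.383×10^6 Pa.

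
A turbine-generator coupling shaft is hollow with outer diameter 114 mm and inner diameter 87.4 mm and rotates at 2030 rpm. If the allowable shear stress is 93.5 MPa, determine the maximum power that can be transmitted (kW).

J = π(d_o⁴ − d_i⁴)/32 = π(0.114⁴ − 0.0874⁴)/32 = 1.085×10^-5 m⁴.
T_max = τ_allow·J/r = 9.35×10^7 × 1.085×10^-5 / 0.0570 = 17800 N·m.
ω = 2π·2030/60 = 212.6 rad/s, so P_max = T_max·ω = 3.784×10^6 W.

3780 kW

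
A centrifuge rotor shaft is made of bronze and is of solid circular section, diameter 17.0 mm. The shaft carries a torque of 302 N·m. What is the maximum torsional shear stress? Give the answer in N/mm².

313 N/mm²

J = πd⁴/32 = π(0.0170)⁴/32 = 8.200×10^-9 m⁴.
τ_max = T·r/J = 302.0 × 0.00850 / 8.200×10^-9 = 3.131×10^8 Pa.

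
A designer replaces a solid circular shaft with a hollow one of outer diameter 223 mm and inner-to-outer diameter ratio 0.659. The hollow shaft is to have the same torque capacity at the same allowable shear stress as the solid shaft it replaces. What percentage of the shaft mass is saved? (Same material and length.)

Equal τ_max and T ⇒ the solid shaft needs d_s³ = d_o³(1−k⁴), so d_s = 223·(1−0.659⁴)^(1/3) = 208.0 mm.
Area ratio A_h/A_s = d_o²(1−k²)/d_s² = (1−k²)/(1−k⁴)^(2/3) = 0.6503.
Mass saving = 1 − 0.6503 = 35.0 %.

35.0 %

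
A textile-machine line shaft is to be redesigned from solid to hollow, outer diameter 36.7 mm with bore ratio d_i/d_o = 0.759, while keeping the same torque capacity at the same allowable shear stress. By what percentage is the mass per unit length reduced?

Equal τ_max and T ⇒ the solid shaft needs d_s³ = d_o³(1−k⁴), so d_s = 36.7·(1−0.759⁴)^(1/3) = 32.08 mm.
Area ratio A_h/A_s = d_o²(1−k²)/d_s² = (1−k²)/(1−k⁴)^(2/3) = 0.5547.
Mass saving = 1 − 0.5547 = 44.5 %.

44.5 %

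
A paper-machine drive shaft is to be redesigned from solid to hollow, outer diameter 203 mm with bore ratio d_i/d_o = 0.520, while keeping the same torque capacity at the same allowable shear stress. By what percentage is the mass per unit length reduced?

Equal τ_max and T ⇒ the solid shaft needs d_s³ = d_o³(1−k⁴), so d_s = 203·(1−0.520⁴)^(1/3) = 197.9 mm.
Area ratio A_h/A_s = d_o²(1−k²)/d_s² = (1−k²)/(1−k⁴)^(2/3) = 0.7675.
Mass saving = 1 − 0.7675 = 23.3 %.

23.3 %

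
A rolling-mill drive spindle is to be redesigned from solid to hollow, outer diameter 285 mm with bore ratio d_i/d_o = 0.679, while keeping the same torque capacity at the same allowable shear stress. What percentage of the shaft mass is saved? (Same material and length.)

36.8 %

Equal τ_max and T ⇒ the solid shaft needs d_s³ = d_o³(1−k⁴), so d_s = 285·(1−0.679⁴)^(1/3) = 263.2 mm.
Area ratio A_h/A_s = d_o²(1−k²)/d_s² = (1−k²)/(1−k⁴)^(2/3) = 0.6320.
Mass saving = 1 − 0.6320 = 36.8 %.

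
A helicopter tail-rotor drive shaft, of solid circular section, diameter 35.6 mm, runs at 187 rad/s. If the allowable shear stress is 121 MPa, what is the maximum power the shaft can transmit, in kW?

J = πd⁴/32 = π(0.0356)⁴/32 = 1.577×10^-7 m⁴.
T_max = τ_allow·J/r = 1.21×10^8 × 1.577×10^-7 / 0.0178 = 1072 N·m.
ω = 187 rad/s, so P_max = T_max·ω = 2.005×10^5 W.

200 kW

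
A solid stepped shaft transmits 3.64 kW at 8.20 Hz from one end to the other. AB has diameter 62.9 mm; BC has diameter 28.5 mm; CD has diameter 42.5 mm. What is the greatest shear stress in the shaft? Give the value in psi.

2250 psi

ω = 2π·8.20 = 51.52 rad/s, so T = P/ω = 3.64×10³ / 51.52 = 70.65 N·m.
Under the same torque, τ_max = 16T/(πd³) is largest where d is smallest — segment BC (d = 28.5 mm).
τ_max = 16·70.65/(π·(0.0285)³) = 1.554×10^7 Pa.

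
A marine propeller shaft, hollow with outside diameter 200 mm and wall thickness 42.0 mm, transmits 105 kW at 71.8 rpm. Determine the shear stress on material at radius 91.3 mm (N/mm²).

9.15 N/mm²

ω = 2π·71.8/60 = 7.519 rad/s, so T = P/ω = 105×10³ / 7.519 = 13960 N·m.
J = π(d_o⁴ − d_i⁴)/32 = π(0.200⁴ − 0.116⁴)/32 = 1.393×10^-4 m⁴.
Shear stress varies linearly with radius: τ = T·r/J = 13960 × 0.0913 / 1.393×10^-4 = 9.153×10^6 Pa.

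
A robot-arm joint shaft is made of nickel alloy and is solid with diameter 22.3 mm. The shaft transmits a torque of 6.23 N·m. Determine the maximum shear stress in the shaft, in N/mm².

J = πd⁴/32 = π(0.0223)⁴/32 = 2.428×10^-8 m⁴.
τ_max = T·r/J = 6.230 × 0.0112 / 2.428×10^-8 = 2.861×10^6 Pa.

2.86 N/mm²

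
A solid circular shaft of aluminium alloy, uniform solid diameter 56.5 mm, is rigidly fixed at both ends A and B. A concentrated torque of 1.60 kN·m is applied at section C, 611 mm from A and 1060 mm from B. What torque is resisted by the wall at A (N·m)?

1010 N·m

With uniform GJ and both ends fixed, compatibility θ_AC = θ_CB gives T_A·a = T_B·b, together with T_A + T_B = T₀.
T_A = T₀·b/(a+b) = 1600·1060/1671 = 1015 N·m; T_B = 585.0 N·m.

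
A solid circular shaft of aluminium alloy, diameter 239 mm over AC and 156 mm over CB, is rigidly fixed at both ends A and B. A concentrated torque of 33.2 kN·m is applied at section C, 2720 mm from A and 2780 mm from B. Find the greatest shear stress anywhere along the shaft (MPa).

Compatibility: T_A·a/J_AC = T_B·b/J_CB with T_A + T_B = T₀.
J_AC = 3.20×10^-4 m⁴, J_CB = 5.81×10^-5 m⁴, so T_A = T₀·(J_AC/a)/((J_AC/a)+(J_CB/b)) = 28190 N·m, T_B = 5007 N·m.
τ in each portion: τ_AC = 1.05×10^7 Pa, τ_CB = 6.72×10^6 Pa; maximum is in AC.
τ_max = T_AC·r/J = 28190·0.119/3.20×10^-4 = 1.052×10^7 Pa.

10.5 MPa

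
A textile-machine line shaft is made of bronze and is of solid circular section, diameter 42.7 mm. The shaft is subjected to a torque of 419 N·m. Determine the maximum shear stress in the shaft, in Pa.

2.74e7 Pa

J = πd⁴/32 = π(0.0427)⁴/32 = 3.264×10^-7 m⁴.
τ_max = T·r/J = 419.0 × 0.0214 / 3.264×10^-7 = 2.741×10^7 Pa.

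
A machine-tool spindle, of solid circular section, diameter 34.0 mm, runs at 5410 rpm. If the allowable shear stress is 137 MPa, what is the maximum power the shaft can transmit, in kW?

599 kW

J = πd⁴/32 = π(0.0340)⁴/32 = 1.312×10^-7 m⁴.
T_max = τ_allow·J/r = 1.37×10^8 × 1.312×10^-7 / 0.0170 = 1057 N·m.
ω = 2π·5410/60 = 566.5 rad/s, so P_max = T_max·ω = 5.990×10^5 W.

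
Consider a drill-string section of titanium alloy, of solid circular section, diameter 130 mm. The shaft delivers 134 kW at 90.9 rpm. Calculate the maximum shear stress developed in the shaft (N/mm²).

ω = 2π·90.9/60 = 9.519 rad/s, so T = P/ω = 134×10³ / 9.519 = 14080 N·m.
J = πd⁴/32 = π(0.130)⁴/32 = 2.804×10^-5 m⁴.
τ_max = T·r/J = 14080 × 0.0650 / 2.804×10^-5 = 3.263×10^7 Pa.

32.6 N/mm²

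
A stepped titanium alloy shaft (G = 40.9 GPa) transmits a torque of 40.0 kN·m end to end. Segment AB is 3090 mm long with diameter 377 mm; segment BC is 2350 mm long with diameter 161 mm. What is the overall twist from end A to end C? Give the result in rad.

0.0364 rad

J_AB = π(0.377)⁴/32 = 1.98×10^-3 m⁴; J_BC = π(0.161)⁴/32 = 6.60×10^-5 m⁴.
θ = (T/G)·Σ L_i/J_i = (40000/40.9×10⁹)·(3.09/1.98×10^-3 + 2.35/6.60×10^-5) = 0.03637 rad.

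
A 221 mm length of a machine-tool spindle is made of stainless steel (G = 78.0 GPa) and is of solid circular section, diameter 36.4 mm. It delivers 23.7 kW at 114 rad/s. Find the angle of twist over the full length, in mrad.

ω = 114 rad/s, so T = P/ω = 23.7×10³ / 114.0 = 207.9 N·m.
J = πd⁴/32 = π(0.0364)⁴/32 = 1.723×10^-7 m⁴.
θ = T·L/(G·J) = 207.9 × 0.221 / (78.0×10⁹ × 1.723×10^-7) = 3.418×10^-3 rad.

3.42 mrad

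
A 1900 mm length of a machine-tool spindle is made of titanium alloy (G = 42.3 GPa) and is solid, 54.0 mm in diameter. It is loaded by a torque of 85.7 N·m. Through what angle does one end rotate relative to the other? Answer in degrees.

0.264°

J = πd⁴/32 = π(0.0540)⁴/32 = 8.348×10^-7 m⁴.
θ = T·L/(G·J) = 85.70 × 1.90 / (42.3×10⁹ × 8.348×10^-7) = 4.611×10^-3 rad.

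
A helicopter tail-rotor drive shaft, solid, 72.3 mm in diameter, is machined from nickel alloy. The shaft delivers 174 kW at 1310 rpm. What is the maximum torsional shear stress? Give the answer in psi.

2480 psi

ω = 2π·1310/60 = 137.2 rad/s, so T = P/ω = 174×10³ / 137.2 = 1268 N·m.
J = πd⁴/32 = π(0.0723)⁴/32 = 2.683×10^-6 m⁴.
τ_max = T·r/J = 1268 × 0.0362 / 2.683×10^-6 = 1.709×10^7 Pa.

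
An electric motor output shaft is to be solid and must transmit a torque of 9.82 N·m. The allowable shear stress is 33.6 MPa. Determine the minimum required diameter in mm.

For a solid shaft τ_max = 16T/(πd³), so d = (16T/(π τ_allow))^(1/3) = (16·9.820/(π·3.36×10^7))^(1/3) = 0.01142 m.

11.4 mm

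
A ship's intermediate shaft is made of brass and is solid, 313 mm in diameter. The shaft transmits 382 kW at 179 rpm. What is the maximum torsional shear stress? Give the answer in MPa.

3.38 MPa

ω = 2π·179/60 = 18.74 rad/s, so T = P/ω = 382×10³ / 18.74 = 20380 N·m.
J = πd⁴/32 = π(0.313)⁴/32 = 9.423×10^-4 m⁴.
τ_max = T·r/J = 20380 × 0.157 / 9.423×10^-4 = 3.385×10^6 Pa.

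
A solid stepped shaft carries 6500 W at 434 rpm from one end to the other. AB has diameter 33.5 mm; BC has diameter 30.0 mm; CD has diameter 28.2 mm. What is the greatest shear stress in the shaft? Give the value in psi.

4710 psi

ω = 2π·434/60 = 45.45 rad/s, so T = P/ω = 6500 / 45.45 = 143.0 N·m.
Under the same torque, τ_max = 16T/(πd³) is largest where d is smallest — segment CD (d = 28.2 mm).
τ_max = 16·143.0/(π·(0.0282)³) = 3.248×10^7 Pa.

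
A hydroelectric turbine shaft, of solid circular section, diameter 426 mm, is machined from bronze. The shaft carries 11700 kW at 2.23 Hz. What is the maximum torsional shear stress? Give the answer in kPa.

55000 kPa

ω = 2π·2.23 = 14.01 rad/s, so T = P/ω = 11700×10³ / 14.01 = 835000 N·m.
J = πd⁴/32 = π(0.426)⁴/32 = 3.233×10^-3 m⁴.
τ_max = T·r/J = 835000 × 0.213 / 3.233×10^-3 = 5.501×10^7 Pa.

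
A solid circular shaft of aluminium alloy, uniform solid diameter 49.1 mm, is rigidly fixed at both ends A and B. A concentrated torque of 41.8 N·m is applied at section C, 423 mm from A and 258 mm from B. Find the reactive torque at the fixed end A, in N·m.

15.8 N·m

With uniform GJ and both ends fixed, compatibility θ_AC = θ_CB gives T_A·a = T_B·b, together with T_A + T_B = T₀.
T_A = T₀·b/(a+b) = 41.80·258/681.0 = 15.84 N·m; T_B = 25.96 N·m.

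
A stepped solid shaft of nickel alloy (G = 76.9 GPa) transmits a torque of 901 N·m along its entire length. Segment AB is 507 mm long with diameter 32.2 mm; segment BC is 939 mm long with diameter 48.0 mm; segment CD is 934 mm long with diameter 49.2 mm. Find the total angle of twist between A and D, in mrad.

96.4 mrad

J_AB = π(0.0322)⁴/32 = 1.06×10^-7 m⁴; J_BC = π(0.0480)⁴/32 = 5.21×10^-7 m⁴; J_CD = π(0.0492)⁴/32 = 5.75×10^-7 m⁴.
θ = (T/G)·Σ L_i/J_i = (901.0/76.9×10⁹)·(0.507/1.06×10^-7 + 0.939/5.21×10^-7 + 0.934/5.75×10^-7) = 0.09642 rad.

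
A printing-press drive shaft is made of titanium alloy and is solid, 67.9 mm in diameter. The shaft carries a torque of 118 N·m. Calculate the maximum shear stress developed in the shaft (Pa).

J = πd⁴/32 = π(0.0679)⁴/32 = 2.087×10^-6 m⁴.
τ_max = T·r/J = 118.0 × 0.0340 / 2.087×10^-6 = 1.920×10^6 Pa.

1.92e6 Pa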